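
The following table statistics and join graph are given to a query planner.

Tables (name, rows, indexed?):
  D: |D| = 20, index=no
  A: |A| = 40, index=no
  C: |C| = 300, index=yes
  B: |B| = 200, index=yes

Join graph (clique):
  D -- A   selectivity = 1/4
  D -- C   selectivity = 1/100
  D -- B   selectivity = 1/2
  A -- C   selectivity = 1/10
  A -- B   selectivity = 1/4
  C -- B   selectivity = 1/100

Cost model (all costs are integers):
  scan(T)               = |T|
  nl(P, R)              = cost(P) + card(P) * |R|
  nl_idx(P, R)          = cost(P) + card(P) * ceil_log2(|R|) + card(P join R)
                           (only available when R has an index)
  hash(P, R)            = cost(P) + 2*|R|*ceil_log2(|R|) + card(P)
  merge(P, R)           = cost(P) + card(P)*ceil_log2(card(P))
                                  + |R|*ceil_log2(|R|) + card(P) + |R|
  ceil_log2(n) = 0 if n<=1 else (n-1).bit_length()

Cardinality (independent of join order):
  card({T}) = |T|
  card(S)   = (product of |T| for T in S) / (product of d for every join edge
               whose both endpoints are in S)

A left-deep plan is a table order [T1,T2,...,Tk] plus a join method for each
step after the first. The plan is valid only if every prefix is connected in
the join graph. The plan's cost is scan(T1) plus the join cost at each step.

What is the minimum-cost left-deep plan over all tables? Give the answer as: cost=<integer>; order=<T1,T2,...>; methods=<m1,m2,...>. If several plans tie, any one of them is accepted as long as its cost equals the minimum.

cost=1295; order=D,C,A,B; methods=nl_idx,hash,nl_idx

Selinger DP (subsets sized 1..n):
  {D}: scan cost=20, card=20
  {A}: scan cost=40, card=40
  {C}: scan cost=300, card=300
  {B}: scan cost=200, card=200
  {AD}: card=200; try (D,hash)→280, (A,merge)→420, (D,merge)→440, (A,hash)→520, (A,nl)→820, (D,nl)→840; best=280 via (D,hash)
  {CD}: card=60; try (C,nl_idx)→260, (D,hash)→800, (C,merge)→3140, (D,merge)→3420, (C,hash)→5440, (C,nl)→6020 …(+1); best=260 via (C,nl_idx)
  {BD}: card=2000; try (D,hash)→600, (B,merge)→1940, (D,merge)→2120, (B,nl_idx)→2180, (B,hash)→3240, (B,nl)→4020 …(+1); best=600 via (D,hash)
  {AC}: card=1200; try (A,hash)→1080, (C,nl_idx)→1600, (C,merge)→3320, (A,merge)→3580, (C,hash)→5480, (C,nl)→12040 …(+1); best=1080 via (A,hash)
  {AB}: card=2000; try (A,hash)→880, (B,merge)→2120, (A,merge)→2280, (B,nl_idx)→2360, (B,hash)→3280, (B,nl)→8040 …(+1); best=880 via (A,hash)
  {BC}: card=600; try (C,nl_idx)→2600, (B,nl_idx)→3300, (B,hash)→3800, (C,merge)→5000, (B,merge)→5100, (C,hash)→5800 …(+2); best=2600 via (C,nl_idx)
  {ACD}: card=60; try (A,hash)→800, (A,merge)→960, (C,nl_idx)→2140, (D,hash)→2480, (A,nl)→2660, (C,merge)→5080 …(+4); best=800 via (A,hash)
  {ABD}: card=5000; try (D,hash)→3080, (A,hash)→3080, (B,hash)→3680, (B,merge)→3880, (B,nl_idx)→6880, (A,merge)→24880 …(+4); best=3080 via (D,hash)
  {BCD}: card=60; try (B,nl_idx)→800, (B,merge)→2480, (D,hash)→3400, (B,hash)→3520, (C,hash)→8000, (D,merge)→9320 …(+5); best=800 via (B,nl_idx)
  {ABC}: card=600; try (A,hash)→3680, (B,hash)→5480, (C,hash)→8280, (A,merge)→9480, (B,nl_idx)→11280, (B,merge)→17280 …(+5); best=3680 via (A,hash)
  {ABCD}: card=15; try (B,nl_idx)→1295, (A,hash)→1340, (A,merge)→1500, (B,merge)→3020, (A,nl)→3200, (B,hash)→4060 …(+8); best=1295 via (B,nl_idx)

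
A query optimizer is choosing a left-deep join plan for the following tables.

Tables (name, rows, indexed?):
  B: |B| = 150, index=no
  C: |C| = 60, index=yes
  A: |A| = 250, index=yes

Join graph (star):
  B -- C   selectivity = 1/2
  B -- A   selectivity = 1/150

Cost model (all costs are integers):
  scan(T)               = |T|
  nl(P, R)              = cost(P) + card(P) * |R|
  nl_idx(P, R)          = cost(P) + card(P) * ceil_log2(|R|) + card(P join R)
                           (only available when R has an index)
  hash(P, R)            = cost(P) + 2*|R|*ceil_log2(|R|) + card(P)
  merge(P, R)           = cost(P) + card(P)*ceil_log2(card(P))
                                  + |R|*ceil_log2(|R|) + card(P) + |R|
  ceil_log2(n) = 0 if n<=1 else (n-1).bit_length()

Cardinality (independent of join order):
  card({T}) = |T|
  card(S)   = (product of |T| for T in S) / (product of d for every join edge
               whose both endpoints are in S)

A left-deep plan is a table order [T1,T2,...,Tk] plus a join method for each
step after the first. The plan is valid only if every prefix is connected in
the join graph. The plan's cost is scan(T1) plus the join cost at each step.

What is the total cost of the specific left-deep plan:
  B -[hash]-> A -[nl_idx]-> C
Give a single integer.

13300

step 1: scan B: cost=150, card=150
step 2: join A via hash
    card(P join A) = 150*250/(150) = 250
    cost = 150 + 2*250*8 + 150 = 4300
step 3: join C via nl_idx
    card(P join C) = 250*60/(2) = 7500
    cost = 4300 + 250*6 + 7500 = 13300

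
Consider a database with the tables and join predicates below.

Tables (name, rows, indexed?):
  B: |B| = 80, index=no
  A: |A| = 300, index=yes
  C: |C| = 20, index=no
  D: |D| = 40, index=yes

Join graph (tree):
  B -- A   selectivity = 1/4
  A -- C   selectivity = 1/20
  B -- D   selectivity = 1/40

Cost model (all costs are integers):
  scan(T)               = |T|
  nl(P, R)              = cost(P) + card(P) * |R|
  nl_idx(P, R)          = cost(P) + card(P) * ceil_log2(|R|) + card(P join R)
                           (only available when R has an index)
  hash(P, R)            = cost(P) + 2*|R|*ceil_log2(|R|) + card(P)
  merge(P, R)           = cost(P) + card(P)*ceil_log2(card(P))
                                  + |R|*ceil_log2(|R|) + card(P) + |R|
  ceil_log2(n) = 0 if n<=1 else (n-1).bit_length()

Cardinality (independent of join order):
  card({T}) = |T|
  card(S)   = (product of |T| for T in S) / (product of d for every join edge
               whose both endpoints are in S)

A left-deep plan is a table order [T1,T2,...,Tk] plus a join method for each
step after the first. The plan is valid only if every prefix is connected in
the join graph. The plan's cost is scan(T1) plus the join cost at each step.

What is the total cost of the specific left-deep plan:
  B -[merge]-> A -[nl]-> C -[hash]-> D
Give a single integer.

step 1: scan B: cost=80, card=80
step 2: join A via merge
    card(P join A) = 80*300/(4) = 6000
    cost = 80 + 80*7 + 300*9 + 80 + 300 = 3720
step 3: join C via nl
    card(P join C) = 6000*20/(20) = 6000
    cost = 3720 + 6000*20 = 123720
step 4: join D via hash
    card(P join D) = 6000*40/(40) = 6000
    cost = 123720 + 2*40*6 + 6000 = 130200

130200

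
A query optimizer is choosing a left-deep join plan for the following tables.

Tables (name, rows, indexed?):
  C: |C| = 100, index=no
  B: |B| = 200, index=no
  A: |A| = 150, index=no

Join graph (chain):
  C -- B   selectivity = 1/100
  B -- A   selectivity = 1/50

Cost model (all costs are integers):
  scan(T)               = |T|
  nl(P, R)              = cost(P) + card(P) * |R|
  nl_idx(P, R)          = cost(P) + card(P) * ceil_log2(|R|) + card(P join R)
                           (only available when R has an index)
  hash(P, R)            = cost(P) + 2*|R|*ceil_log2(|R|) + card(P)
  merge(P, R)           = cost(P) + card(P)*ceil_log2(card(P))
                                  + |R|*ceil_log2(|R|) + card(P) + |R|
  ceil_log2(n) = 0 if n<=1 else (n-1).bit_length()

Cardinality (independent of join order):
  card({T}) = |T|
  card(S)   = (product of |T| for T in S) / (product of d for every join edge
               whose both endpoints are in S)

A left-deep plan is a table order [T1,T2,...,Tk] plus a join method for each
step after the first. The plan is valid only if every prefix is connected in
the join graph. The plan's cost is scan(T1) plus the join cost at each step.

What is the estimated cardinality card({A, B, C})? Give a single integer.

Tables in S: A(150), B(200), C(100)
Edges inside S: C-B(d=100), B-A(d=50)
numerator = 150 * 200 * 100 = 3000000
denominator = 100 * 50 = 5000
card(S) = 3000000 / 5000 = 600

600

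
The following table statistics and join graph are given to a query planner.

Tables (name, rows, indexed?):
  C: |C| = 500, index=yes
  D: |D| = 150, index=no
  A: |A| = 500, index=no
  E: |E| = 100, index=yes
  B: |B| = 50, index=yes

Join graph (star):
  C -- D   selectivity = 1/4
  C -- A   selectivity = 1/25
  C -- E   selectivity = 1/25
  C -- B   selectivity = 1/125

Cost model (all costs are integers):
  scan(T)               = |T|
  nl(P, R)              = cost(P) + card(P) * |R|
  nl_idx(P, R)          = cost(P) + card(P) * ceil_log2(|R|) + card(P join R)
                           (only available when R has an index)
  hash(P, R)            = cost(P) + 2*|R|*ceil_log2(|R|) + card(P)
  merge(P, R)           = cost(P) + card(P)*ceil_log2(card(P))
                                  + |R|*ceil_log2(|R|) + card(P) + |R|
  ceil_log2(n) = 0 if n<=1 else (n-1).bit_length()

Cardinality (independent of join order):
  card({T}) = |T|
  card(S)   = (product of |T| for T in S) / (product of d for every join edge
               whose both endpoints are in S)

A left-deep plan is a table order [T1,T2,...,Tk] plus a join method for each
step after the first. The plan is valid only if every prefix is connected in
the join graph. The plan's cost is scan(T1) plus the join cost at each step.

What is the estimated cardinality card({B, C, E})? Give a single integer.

Tables in S: B(50), C(500), E(100)
Edges inside S: C-E(d=25), C-B(d=125)
numerator = 50 * 500 * 100 = 2500000
denominator = 25 * 125 = 3125
card(S) = 2500000 / 3125 = 800

800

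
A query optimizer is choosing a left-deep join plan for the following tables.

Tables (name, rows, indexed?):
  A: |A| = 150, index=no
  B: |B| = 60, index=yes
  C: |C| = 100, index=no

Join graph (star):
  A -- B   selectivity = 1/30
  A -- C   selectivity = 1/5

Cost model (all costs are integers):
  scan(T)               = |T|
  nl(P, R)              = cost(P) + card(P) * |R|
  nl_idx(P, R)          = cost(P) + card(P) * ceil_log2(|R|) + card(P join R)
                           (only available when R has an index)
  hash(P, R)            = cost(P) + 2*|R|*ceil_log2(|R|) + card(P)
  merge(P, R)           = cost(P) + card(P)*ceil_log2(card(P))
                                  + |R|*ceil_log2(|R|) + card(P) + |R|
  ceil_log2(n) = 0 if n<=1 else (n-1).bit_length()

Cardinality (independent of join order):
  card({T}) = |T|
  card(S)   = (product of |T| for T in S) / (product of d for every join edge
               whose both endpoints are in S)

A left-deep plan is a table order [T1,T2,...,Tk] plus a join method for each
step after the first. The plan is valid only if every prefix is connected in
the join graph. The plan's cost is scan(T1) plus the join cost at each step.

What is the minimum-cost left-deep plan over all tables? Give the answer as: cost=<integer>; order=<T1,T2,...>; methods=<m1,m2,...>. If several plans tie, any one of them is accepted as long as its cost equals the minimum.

cost=2720; order=A,B,C; methods=hash,hash

Selinger DP (subsets sized 1..n):
  {A}: scan cost=150, card=150
  {B}: scan cost=60, card=60
  {C}: scan cost=100, card=100
  {AB}: card=300; try (B,hash)→1020, (B,nl_idx)→1350, (A,merge)→1830, (B,merge)→1920, (A,hash)→2520, (A,nl)→9060 …(+1); best=1020 via (B,hash)
  {AC}: card=3000; try (C,hash)→1700, (A,merge)→2250, (C,merge)→2300, (A,hash)→2600, (A,nl)→15100, (C,nl)→15150; best=1700 via (C,hash)
  {ABC}: card=6000; try (C,hash)→2720, (C,merge)→4820, (B,hash)→5420, (B,nl_idx)→25700, (C,nl)→31020, (B,merge)→41120 …(+1); best=2720 via (C,hash)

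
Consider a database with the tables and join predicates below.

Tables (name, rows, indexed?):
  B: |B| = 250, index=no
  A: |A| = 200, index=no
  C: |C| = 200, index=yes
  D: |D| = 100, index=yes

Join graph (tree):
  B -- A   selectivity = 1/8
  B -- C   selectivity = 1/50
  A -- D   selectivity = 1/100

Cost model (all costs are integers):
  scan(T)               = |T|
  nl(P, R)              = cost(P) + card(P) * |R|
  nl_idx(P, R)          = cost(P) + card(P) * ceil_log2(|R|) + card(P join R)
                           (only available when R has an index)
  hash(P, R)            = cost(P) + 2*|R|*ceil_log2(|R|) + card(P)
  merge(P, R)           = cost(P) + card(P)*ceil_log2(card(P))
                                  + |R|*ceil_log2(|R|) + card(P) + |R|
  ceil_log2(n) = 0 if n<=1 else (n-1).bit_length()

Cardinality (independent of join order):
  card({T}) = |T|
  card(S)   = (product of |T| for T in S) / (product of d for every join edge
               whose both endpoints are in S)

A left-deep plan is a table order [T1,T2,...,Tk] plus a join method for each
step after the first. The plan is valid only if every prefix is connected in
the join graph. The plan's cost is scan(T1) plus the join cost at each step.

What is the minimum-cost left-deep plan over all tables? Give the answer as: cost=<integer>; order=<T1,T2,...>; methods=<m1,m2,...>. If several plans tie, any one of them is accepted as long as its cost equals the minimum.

cost=15300; order=A,D,B,C; methods=hash,merge,hash

Selinger DP (subsets sized 1..n):
  {B}: scan cost=250, card=250
  {A}: scan cost=200, card=200
  {C}: scan cost=200, card=200
  {D}: scan cost=100, card=100
  {AB}: card=6250; try (A,hash)→3700, (B,merge)→4250, (A,merge)→4300, (B,hash)→4400, (B,nl)→50200, (A,nl)→50250; best=3700 via (A,hash)
  {BC}: card=1000; try (C,nl_idx)→3250, (C,hash)→3700, (B,merge)→4250, (C,merge)→4300, (B,hash)→4400, (B,nl)→50200 …(+1); best=3250 via (C,nl_idx)
  {AD}: card=200; try (D,hash)→1800, (D,nl_idx)→1800, (A,merge)→2700, (D,merge)→2800, (A,hash)→3400, (A,nl)→20100 …(+1); best=1800 via (D,hash)
  {ABC}: card=25000; try (A,hash)→7450, (C,hash)→13150, (A,merge)→16050, (C,nl_idx)→78700, (C,merge)→93000, (A,nl)→203250 …(+1); best=7450 via (A,hash)
  {ABD}: card=6250; try (B,merge)→5850, (B,hash)→6000, (D,hash)→11350, (B,nl)→51800, (D,nl_idx)→53700, (D,merge)→92000 …(+1); best=5850 via (B,merge)
  {ABCD}: card=25000; try (C,hash)→15300, (D,hash)→33850, (C,nl_idx)→80850, (C,merge)→95150, (D,nl_idx)→207450, (D,merge)→408250 …(+2); best=15300 via (C,hash)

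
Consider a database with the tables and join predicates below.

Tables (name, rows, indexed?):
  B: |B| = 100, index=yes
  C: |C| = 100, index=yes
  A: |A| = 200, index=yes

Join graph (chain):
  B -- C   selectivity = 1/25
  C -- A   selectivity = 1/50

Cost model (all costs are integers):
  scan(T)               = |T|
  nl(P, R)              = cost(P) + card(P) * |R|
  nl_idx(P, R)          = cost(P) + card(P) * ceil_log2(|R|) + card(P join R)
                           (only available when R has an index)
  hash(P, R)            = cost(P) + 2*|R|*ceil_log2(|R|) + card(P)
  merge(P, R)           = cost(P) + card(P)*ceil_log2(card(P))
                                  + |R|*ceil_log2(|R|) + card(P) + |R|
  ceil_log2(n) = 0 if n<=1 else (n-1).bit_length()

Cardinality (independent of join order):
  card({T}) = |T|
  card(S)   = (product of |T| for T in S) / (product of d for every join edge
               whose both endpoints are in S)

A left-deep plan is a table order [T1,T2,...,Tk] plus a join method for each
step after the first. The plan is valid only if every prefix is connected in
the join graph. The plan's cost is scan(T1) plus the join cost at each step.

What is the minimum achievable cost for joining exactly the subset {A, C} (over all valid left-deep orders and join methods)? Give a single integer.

1300

Selinger DP over subsets of {A,C}:
  {C}: scan cost=100, card=100
  {A}: scan cost=200, card=200
  {AC}: card=400; try (A,nl_idx)→1300, (C,hash)→1800, (C,nl_idx)→2000, (A,merge)→2700, (C,merge)→2800, (A,hash)→3400 …(+2); best=1300 via (A,nl_idx)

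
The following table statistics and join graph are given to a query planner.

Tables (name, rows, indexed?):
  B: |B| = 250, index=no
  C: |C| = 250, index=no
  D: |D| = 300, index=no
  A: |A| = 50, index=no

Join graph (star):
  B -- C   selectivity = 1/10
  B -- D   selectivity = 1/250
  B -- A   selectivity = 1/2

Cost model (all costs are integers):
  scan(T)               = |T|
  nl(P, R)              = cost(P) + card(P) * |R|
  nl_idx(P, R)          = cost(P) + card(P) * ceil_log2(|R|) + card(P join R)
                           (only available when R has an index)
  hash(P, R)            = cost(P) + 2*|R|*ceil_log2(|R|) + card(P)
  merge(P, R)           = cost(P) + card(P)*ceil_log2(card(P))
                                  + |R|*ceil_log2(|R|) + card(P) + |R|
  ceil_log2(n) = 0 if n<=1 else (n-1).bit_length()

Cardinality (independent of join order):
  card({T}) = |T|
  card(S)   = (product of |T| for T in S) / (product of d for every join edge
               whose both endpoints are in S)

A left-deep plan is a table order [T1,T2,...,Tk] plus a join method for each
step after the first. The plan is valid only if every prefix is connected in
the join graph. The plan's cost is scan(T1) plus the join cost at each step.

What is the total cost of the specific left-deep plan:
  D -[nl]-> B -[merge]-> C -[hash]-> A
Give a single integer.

88650

step 1: scan D: cost=300, card=300
step 2: join B via nl
    card(P join B) = 300*250/(250) = 300
    cost = 300 + 300*250 = 75300
step 3: join C via merge
    card(P join C) = 300*250/(10) = 7500
    cost = 75300 + 300*9 + 250*8 + 300 + 250 = 80550
step 4: join A via hash
    card(P join A) = 7500*50/(2) = 187500
    cost = 80550 + 2*50*6 + 7500 = 88650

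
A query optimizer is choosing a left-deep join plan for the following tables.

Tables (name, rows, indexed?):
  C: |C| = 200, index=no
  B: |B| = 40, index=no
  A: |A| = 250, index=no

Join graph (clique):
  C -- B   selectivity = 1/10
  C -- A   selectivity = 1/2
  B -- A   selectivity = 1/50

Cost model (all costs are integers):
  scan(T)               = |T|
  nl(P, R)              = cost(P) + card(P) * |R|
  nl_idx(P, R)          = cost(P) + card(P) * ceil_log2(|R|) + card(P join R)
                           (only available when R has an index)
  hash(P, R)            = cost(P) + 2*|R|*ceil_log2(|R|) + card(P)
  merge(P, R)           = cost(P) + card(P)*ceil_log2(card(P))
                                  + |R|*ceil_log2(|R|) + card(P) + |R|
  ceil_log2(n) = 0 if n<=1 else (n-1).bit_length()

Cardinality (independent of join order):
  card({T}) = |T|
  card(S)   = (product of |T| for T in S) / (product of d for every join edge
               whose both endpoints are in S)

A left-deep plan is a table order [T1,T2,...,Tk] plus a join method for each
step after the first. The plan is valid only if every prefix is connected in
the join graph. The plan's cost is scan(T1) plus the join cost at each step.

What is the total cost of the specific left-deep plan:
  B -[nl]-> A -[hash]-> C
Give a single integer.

step 1: scan B: cost=40, card=40
step 2: join A via nl
    card(P join A) = 40*250/(50) = 200
    cost = 40 + 40*250 = 10040
step 3: join C via hash
    card(P join C) = 200*200/(10*2) = 2000
    cost = 10040 + 2*200*8 + 200 = 13440

13440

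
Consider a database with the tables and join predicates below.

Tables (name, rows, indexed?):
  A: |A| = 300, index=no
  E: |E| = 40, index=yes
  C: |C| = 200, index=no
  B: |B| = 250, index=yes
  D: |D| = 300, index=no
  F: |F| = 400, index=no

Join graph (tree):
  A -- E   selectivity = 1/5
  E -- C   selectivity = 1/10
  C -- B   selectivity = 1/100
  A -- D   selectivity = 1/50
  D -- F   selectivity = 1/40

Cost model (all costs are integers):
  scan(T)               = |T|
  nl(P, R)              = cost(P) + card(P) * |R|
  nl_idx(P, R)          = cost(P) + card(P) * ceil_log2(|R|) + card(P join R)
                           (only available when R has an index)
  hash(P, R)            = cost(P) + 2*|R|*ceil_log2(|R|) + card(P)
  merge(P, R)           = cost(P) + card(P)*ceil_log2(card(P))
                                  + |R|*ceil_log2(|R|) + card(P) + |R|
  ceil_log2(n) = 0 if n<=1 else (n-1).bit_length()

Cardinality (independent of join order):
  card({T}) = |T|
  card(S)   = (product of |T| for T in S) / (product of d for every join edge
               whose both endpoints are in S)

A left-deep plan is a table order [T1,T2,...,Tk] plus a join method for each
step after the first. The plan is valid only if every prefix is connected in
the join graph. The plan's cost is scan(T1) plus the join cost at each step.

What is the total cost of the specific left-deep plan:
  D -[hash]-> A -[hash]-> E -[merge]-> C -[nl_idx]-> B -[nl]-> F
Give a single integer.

step 1: scan D: cost=300, card=300
step 2: join A via hash
    card(P join A) = 300*300/(50) = 1800
    cost = 300 + 2*300*9 + 300 = 6000
step 3: join E via hash
    card(P join E) = 1800*40/(5) = 14400
    cost = 6000 + 2*40*6 + 1800 = 8280
step 4: join C via merge
    card(P join C) = 14400*200/(10) = 288000
    cost = 8280 + 14400*14 + 200*8 + 14400 + 200 = 226080
step 5: join B via nl_idx
    card(P join B) = 288000*250/(100) = 720000
    cost = 226080 + 288000*8 + 720000 = 3250080
step 6: join F via nl
    card(P join F) = 720000*400/(40) = 7200000
    cost = 3250080 + 720000*400 = 291250080

291250080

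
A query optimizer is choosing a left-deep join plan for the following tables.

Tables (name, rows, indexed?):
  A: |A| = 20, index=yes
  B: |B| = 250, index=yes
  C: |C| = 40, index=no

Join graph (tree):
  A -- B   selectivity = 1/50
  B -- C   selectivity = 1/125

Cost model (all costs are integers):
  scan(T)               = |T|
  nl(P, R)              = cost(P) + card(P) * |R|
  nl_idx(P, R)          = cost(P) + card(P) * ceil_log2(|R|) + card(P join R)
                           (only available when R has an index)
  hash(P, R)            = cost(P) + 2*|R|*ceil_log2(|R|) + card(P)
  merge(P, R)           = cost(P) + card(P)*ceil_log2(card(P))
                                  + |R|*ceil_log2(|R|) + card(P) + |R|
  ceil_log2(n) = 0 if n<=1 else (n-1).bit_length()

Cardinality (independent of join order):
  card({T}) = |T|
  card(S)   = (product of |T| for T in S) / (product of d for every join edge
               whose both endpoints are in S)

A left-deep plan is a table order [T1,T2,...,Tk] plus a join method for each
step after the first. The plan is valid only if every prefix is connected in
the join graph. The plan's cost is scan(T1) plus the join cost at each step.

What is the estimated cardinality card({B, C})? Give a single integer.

Tables in S: B(250), C(40)
Edges inside S: B-C(d=125)
numerator = 250 * 40 = 10000
denominator = 125 = 125
card(S) = 10000 / 125 = 80

80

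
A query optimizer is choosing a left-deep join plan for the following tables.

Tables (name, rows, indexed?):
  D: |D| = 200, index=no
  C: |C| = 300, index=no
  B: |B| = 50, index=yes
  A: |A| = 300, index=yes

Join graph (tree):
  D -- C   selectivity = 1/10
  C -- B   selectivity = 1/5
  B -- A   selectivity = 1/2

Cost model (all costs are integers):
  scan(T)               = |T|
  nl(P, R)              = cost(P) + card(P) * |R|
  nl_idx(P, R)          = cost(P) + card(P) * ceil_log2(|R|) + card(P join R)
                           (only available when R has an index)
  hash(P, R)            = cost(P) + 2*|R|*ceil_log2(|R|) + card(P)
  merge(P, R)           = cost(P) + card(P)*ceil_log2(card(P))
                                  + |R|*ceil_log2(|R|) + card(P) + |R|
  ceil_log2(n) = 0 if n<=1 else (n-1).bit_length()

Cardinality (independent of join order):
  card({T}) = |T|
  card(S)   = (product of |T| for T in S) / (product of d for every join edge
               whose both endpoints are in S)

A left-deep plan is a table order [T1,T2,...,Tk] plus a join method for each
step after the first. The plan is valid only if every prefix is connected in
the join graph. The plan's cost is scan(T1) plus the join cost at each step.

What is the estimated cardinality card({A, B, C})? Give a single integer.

450000

Tables in S: A(300), B(50), C(300)
Edges inside S: C-B(d=5), B-A(d=2)
numerator = 300 * 50 * 300 = 4500000
denominator = 5 * 2 = 10
card(S) = 4500000 / 10 = 450000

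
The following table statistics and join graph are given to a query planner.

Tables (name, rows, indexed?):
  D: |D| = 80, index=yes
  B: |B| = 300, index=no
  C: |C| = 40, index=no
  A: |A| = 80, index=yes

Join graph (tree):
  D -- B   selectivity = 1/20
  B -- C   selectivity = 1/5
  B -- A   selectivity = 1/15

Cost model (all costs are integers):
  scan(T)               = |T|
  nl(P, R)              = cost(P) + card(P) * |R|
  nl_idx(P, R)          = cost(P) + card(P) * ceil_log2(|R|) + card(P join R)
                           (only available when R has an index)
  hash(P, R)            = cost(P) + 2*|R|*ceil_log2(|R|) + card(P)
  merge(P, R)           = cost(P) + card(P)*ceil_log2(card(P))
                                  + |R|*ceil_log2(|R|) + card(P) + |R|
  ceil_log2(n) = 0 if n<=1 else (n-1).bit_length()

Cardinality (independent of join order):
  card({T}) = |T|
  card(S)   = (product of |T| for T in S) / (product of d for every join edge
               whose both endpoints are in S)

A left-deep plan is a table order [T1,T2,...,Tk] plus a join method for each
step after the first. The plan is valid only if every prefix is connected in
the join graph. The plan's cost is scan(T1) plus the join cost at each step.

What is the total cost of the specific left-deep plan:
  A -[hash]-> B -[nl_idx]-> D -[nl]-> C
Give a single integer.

step 1: scan A: cost=80, card=80
step 2: join B via hash
    card(P join B) = 80*300/(15) = 1600
    cost = 80 + 2*300*9 + 80 = 5560
step 3: join D via nl_idx
    card(P join D) = 1600*80/(20) = 6400
    cost = 5560 + 1600*7 + 6400 = 23160
step 4: join C via nl
    card(P join C) = 6400*40/(5) = 51200
    cost = 23160 + 6400*40 = 279160

279160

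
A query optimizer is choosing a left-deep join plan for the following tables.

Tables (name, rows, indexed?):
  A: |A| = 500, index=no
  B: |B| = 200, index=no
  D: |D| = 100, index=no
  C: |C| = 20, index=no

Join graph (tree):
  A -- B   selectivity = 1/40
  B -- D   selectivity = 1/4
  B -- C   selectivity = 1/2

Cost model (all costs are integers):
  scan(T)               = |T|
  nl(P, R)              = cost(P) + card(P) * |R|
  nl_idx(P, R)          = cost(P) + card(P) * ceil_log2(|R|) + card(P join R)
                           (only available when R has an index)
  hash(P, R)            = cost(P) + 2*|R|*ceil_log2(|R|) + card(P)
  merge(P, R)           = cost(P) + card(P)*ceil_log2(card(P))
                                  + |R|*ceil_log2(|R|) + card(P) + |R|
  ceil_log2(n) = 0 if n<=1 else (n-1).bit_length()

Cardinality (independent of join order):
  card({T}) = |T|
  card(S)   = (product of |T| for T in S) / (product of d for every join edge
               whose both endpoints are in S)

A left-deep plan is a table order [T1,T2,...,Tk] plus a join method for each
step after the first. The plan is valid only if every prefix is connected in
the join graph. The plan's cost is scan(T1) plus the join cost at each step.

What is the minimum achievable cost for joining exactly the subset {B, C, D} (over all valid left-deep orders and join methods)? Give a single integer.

Selinger DP over subsets of {B,C,D}:
  {B}: scan cost=200, card=200
  {D}: scan cost=100, card=100
  {C}: scan cost=20, card=20
  {BD}: card=5000; try (D,hash)→1800, (B,merge)→2700, (D,merge)→2800, (B,hash)→3400, (B,nl)→20100, (D,nl)→20200; best=1800 via (D,hash)
  {BC}: card=2000; try (C,hash)→600, (B,merge)→1940, (C,merge)→2120, (B,hash)→3240, (B,nl)→4020, (C,nl)→4200; best=600 via (C,hash)
  {BCD}: card=50000; try (D,hash)→4000, (C,hash)→7000, (D,merge)→25400, (C,merge)→71920, (C,nl)→101800, (D,nl)→200600; best=4000 via (D,hash)

4000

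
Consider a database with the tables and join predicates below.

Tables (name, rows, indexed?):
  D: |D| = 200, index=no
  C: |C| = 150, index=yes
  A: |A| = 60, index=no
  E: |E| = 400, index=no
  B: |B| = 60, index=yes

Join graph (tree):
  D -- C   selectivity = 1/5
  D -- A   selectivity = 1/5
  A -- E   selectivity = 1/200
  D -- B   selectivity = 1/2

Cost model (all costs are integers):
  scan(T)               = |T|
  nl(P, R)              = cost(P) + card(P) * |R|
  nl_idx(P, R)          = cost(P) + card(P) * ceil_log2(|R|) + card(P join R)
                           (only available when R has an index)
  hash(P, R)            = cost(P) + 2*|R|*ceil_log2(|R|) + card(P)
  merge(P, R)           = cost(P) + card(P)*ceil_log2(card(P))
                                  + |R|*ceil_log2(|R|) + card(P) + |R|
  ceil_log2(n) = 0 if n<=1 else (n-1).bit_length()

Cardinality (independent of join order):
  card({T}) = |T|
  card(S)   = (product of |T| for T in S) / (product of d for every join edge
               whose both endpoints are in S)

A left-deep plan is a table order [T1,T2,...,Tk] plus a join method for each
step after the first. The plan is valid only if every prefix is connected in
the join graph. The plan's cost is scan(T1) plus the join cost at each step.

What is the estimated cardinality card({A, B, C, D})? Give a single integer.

Tables in S: A(60), B(60), C(150), D(200)
Edges inside S: D-C(d=5), D-A(d=5), D-B(d=2)
numerator = 60 * 60 * 150 * 200 = 108000000
denominator = 5 * 5 * 2 = 50
card(S) = 108000000 / 50 = 2160000

2160000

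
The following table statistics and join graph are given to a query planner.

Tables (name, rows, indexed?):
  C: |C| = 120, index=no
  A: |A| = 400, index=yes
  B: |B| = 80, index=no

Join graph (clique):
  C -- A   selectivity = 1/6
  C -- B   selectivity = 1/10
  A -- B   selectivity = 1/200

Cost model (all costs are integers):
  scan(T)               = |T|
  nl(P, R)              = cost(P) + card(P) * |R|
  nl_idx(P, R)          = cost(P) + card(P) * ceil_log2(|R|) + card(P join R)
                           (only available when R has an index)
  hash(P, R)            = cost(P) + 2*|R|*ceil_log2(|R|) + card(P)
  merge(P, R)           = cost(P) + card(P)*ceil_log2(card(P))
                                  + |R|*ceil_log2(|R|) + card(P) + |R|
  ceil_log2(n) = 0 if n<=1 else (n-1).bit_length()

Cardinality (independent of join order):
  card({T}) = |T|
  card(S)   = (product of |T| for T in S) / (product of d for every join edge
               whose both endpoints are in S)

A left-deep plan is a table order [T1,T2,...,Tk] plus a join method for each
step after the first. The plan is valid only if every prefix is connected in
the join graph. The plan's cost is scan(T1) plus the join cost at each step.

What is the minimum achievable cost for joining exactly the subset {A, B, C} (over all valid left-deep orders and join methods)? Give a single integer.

2800

Selinger DP over subsets of {A,B,C}:
  {C}: scan cost=120, card=120
  {A}: scan cost=400, card=400
  {B}: scan cost=80, card=80
  {AC}: card=8000; try (C,hash)→2480, (A,merge)→5080, (C,merge)→5360, (A,hash)→7440, (A,nl_idx)→9200, (A,nl)→48120 …(+1); best=2480 via (C,hash)
  {BC}: card=960; try (B,hash)→1360, (C,merge)→1680, (B,merge)→1720, (C,hash)→1840, (C,nl)→9680, (B,nl)→9720; best=1360 via (B,hash)
  {AB}: card=160; try (A,nl_idx)→960, (B,hash)→1920, (A,merge)→4720, (B,merge)→5040, (A,hash)→7360, (A,nl)→32080 …(+1); best=960 via (A,nl_idx)
  {ABC}: card=320; try (C,hash)→2800, (C,merge)→3360, (A,hash)→9520, (A,nl_idx)→10320, (B,hash)→11600, (A,merge)→15920 …(+4); best=2800 via (C,hash)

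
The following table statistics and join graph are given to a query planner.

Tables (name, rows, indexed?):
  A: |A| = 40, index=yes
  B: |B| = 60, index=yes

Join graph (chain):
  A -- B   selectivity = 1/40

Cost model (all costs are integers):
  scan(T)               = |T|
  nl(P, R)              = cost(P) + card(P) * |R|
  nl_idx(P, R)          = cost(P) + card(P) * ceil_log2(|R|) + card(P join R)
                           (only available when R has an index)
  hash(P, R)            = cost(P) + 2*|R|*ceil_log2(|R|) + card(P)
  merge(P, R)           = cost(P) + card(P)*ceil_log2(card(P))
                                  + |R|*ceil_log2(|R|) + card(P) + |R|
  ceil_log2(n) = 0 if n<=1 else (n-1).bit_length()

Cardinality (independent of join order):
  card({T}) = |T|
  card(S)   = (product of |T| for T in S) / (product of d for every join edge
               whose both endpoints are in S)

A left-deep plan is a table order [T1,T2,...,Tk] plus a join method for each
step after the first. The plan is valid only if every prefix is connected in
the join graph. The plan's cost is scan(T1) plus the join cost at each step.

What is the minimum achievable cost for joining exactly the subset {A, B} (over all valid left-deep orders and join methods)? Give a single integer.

340

Selinger DP over subsets of {A,B}:
  {A}: scan cost=40, card=40
  {B}: scan cost=60, card=60
  {AB}: card=60; try (B,nl_idx)→340, (A,nl_idx)→480, (A,hash)→600, (B,merge)→740, (A,merge)→760, (B,hash)→800 …(+2); best=340 via (B,nl_idx)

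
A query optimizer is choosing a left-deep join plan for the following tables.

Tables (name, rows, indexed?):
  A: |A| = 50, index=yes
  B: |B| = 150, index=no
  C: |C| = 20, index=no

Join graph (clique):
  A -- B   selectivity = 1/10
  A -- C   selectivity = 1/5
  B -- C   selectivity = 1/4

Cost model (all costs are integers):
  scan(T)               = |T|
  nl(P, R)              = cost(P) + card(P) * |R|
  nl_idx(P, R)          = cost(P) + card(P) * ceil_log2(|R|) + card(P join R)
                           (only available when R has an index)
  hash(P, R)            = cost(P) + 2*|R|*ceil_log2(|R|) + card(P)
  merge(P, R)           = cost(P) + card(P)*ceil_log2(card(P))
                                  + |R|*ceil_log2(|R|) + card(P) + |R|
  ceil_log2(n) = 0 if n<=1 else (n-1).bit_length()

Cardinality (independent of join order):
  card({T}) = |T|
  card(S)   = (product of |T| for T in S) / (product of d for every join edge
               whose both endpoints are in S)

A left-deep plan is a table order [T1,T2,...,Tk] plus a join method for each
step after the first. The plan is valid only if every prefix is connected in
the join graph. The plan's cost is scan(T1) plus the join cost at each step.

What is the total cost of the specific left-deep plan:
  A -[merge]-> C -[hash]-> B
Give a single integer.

3120

step 1: scan A: cost=50, card=50
step 2: join C via merge
    card(P join C) = 50*20/(5) = 200
    cost = 50 + 50*6 + 20*5 + 50 + 20 = 520
step 3: join B via hash
    card(P join B) = 200*150/(10*4) = 750
    cost = 520 + 2*150*8 + 200 = 3120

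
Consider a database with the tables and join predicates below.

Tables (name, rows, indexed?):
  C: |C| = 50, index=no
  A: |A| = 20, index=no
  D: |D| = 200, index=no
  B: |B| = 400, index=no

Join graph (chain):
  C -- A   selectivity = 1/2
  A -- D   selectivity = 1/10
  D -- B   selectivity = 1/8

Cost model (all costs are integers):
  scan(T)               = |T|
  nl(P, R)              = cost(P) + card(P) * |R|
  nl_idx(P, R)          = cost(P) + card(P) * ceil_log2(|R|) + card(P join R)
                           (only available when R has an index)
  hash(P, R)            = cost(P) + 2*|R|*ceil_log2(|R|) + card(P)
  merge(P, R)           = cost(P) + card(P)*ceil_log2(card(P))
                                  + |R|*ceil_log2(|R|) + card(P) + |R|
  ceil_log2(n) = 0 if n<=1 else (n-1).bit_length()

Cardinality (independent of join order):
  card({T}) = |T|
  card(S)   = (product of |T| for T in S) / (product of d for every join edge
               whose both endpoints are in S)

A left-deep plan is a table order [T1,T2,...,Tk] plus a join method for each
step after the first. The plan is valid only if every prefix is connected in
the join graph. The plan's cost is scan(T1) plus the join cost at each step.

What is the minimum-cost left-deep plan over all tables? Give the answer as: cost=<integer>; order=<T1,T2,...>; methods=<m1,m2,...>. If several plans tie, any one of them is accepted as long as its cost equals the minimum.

cost=18800; order=D,A,C,B; methods=hash,hash,hash

Selinger DP (subsets sized 1..n):
  {C}: scan cost=50, card=50
  {A}: scan cost=20, card=20
  {D}: scan cost=200, card=200
  {B}: scan cost=400, card=400
  {AC}: card=500; try (A,hash)→300, (C,merge)→490, (A,merge)→520, (C,hash)→640, (C,nl)→1020, (A,nl)→1050; best=300 via (A,hash)
  {AD}: card=400; try (A,hash)→600, (D,merge)→1940, (A,merge)→2120, (D,hash)→3240, (D,nl)→4020, (A,nl)→4200; best=600 via (A,hash)
  {BD}: card=10000; try (D,hash)→4000, (B,merge)→6000, (D,merge)→6200, (B,hash)→7600, (B,nl)→80200, (D,nl)→80400; best=4000 via (D,hash)
  {ACD}: card=10000; try (C,hash)→1600, (D,hash)→4000, (C,merge)→4950, (D,merge)→7100, (C,nl)→20600, (D,nl)→100300; best=1600 via (C,hash)
  {ABD}: card=20000; try (B,hash)→8200, (B,merge)→8600, (A,hash)→14200, (A,merge)→154120, (B,nl)→160600, (A,nl)→204000; best=8200 via (B,hash)
  {ABCD}: card=500000; try (B,hash)→18800, (C,hash)→28800, (B,merge)→155600, (C,merge)→328550, (C,nl)→1008200, (B,nl)→4001600; best=18800 via (B,hash)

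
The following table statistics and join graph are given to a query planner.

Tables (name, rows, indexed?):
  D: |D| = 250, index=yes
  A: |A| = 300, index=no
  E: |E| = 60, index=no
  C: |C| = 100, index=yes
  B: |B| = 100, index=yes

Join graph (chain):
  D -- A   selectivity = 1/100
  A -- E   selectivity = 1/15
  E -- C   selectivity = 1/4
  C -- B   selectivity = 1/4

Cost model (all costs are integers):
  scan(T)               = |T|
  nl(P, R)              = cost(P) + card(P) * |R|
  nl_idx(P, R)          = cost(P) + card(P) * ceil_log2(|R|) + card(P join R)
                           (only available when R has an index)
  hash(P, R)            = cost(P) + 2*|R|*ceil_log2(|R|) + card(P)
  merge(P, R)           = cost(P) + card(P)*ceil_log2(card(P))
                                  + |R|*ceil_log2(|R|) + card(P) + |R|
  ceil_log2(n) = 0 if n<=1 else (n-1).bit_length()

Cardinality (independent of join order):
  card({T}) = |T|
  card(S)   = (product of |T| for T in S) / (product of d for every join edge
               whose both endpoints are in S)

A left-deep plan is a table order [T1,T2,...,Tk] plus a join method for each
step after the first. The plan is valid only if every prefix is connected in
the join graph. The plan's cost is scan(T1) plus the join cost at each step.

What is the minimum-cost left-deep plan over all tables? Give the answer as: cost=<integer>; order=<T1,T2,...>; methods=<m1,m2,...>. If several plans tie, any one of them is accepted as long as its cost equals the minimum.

cost=85720; order=A,D,E,C,B; methods=nl_idx,hash,hash,hash

Selinger DP (subsets sized 1..n):
  {D}: scan cost=250, card=250
  {A}: scan cost=300, card=300
  {E}: scan cost=60, card=60
  {C}: scan cost=100, card=100
  {B}: scan cost=100, card=100
  {AD}: card=750; try (D,nl_idx)→3450, (D,hash)→4600, (A,merge)→5500, (D,merge)→5550, (A,hash)→5900, (A,nl)→75250 …(+1); best=3450 via (D,nl_idx)
  {AE}: card=1200; try (E,hash)→1320, (A,merge)→3480, (E,merge)→3720, (A,hash)→5520, (A,nl)→18060, (E,nl)→18300; best=1320 via (E,hash)
  {CE}: card=1500; try (E,hash)→920, (C,merge)→1280, (E,merge)→1320, (C,hash)→1520, (C,nl_idx)→1980, (C,nl)→6060 …(+1); best=920 via (E,hash)
  {BC}: card=2500; try (C,hash)→1600, (B,hash)→1600, (C,merge)→1700, (B,merge)→1700, (C,nl_idx)→3300, (B,nl_idx)→3300 …(+2); best=1600 via (C,hash)
  {ADE}: card=3000; try (E,hash)→4920, (D,hash)→6520, (E,merge)→12120, (D,nl_idx)→13920, (D,merge)→17970, (E,nl)→48450 …(+1); best=4920 via (E,hash)
  {ACE}: card=30000; try (C,hash)→3920, (A,hash)→7820, (C,merge)→16520, (A,merge)→21920, (C,nl_idx)→39720, (C,nl)→121320 …(+1); best=3920 via (C,hash)
  {BCE}: card=37500; try (B,hash)→3820, (E,hash)→4820, (B,merge)→19720, (E,merge)→34520, (B,nl_idx)→48920, (B,nl)→150920 …(+1); best=3820 via (B,hash)
  {ACDE}: card=75000; try (C,hash)→9320, (D,hash)→37920, (C,merge)→44720, (C,nl_idx)→100920, (C,nl)→304920, (D,nl_idx)→318920 …(+2); best=9320 via (C,hash)
  {ABCE}: card=750000; try (B,hash)→35320, (A,hash)→46720, (B,merge)→484720, (A,merge)→644320, (B,nl_idx)→963920, (B,nl)→3003920 …(+1); best=35320 via (B,hash)
  {ABCDE}: card=1875000; try (B,hash)→85720, (D,hash)→789320, (B,merge)→1360120, (B,nl_idx)→2409320, (B,nl)→7509320, (D,nl_idx)→7910320 …(+2); best=85720 via (B,hash)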